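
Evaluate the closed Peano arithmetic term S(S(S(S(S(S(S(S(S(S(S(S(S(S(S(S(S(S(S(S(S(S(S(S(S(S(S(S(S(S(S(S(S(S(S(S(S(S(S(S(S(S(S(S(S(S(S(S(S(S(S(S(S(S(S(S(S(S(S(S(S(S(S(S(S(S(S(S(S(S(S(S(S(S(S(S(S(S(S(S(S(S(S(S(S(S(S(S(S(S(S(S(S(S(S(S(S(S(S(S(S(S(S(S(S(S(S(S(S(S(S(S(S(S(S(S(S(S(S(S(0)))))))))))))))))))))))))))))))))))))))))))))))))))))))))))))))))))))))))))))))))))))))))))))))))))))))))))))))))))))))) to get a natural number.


Counting successors applied to 0:
120 applications of S to 0 = 120

120


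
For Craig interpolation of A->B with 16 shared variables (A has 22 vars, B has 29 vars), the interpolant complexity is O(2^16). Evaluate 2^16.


Shared atoms = 16
Craig interpolant size bound = 2^16
= 65536

65536


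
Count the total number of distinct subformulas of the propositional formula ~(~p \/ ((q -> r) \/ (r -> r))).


Formula: ~(~p \/ ((q -> r) \/ (r -> r)))
Subformulas found:
  1. q
  2. r
  3. p
  4. ~p
  5. (r -> r)
  6. (q -> r)
  7. ((q -> r) \/ (r -> r))
  8. (~p \/ ((q -> r) \/ (r -> r)))
  9. ~(~p \/ ((q -> r) \/ (r -> r)))
Total distinct subformulas = 9

9


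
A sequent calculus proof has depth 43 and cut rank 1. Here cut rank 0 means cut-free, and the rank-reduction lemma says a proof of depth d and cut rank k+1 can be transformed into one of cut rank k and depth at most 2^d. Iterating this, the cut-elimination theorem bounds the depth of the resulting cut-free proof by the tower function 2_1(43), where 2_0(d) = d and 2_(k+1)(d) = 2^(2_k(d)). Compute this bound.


Each rank reduction sends depth d to at most 2^d; cut rank r needs r reductions.
2_0(43) = 43
2_1(43) = 2^43 = 8796093022208
Cut-free depth bound = 8796093022208

8796093022208


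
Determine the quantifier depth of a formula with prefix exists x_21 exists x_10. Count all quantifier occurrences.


Quantifier prefix has 2 quantifier symbols.
Quantifier depth = 2

2


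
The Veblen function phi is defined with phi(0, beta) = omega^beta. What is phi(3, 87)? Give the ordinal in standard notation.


phi(3, 87):
phi(3, beta) = eta_beta (the beta-th eta number, fixed point of zeta).
phi(3, 87) = eta_87

eta_87


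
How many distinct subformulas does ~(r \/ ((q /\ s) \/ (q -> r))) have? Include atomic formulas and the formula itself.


Formula: ~(r \/ ((q /\ s) \/ (q -> r)))
Subformulas found:
  1. q
  2. s
  3. r
  4. (q /\ s)
  5. (q -> r)
  6. ((q /\ s) \/ (q -> r))
  7. (r \/ ((q /\ s) \/ (q -> r)))
  8. ~(r \/ ((q /\ s) \/ (q -> r)))
Total distinct subformulas = 8

8


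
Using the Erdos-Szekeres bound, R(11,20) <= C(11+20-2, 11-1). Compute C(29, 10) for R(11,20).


R(11,20) <= C(11+20-2, 11-1) = C(29, 10)
C(29, 10) = 29! / (10! * 19!)
= 20030010

20030010


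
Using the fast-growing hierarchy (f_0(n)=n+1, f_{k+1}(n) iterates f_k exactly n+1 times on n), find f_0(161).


f_0(161) = 161 + 1 = 162

162


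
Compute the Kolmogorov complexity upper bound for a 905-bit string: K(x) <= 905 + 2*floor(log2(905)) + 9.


floor(log2(905)) = 9
2 * 9 = 18
K(x) <= 905 + 18 + 9 = 932

932


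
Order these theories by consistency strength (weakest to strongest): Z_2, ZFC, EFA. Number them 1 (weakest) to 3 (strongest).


Ordering by consistency strength:
1. EFA
2. Z_2
3. ZFC


Z_2=2, ZFC=3, EFA=1


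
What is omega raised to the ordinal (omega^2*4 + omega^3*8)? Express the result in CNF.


omega^(omega^2*4 + omega^3*8):
In ordinal addition a term is absorbed by a following term of strictly larger exponent: 2 < 3, so omega^2*4 + omega^3*8 = omega^3*8.
omega raised to a CNF ordinal is a single CNF term: Result = omega^(omega^3*8)

omega^(omega^3*8)


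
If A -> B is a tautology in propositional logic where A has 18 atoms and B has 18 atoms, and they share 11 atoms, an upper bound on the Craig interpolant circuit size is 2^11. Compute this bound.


Shared atoms = 11
Craig interpolant size bound = 2^11
= 2048

2048


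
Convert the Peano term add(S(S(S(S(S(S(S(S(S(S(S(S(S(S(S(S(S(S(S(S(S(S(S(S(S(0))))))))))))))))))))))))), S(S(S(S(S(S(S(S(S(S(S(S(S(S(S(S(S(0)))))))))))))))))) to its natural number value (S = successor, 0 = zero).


add(S^25(0), S^17(0)):
S^25(0) = 25
S^17(0) = 17
25 + 17 = 42

42


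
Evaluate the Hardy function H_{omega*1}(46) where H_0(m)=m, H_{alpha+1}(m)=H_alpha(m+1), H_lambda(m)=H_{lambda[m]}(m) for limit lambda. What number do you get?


H_{omega*1}(46):
For the Hardy hierarchy, H_{omega*k}(n) = 2^k * n.
2^1 = 2.
2 * 46 = 92

92


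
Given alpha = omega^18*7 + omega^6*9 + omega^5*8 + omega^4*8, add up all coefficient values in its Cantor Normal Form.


CNF: omega^18*7 + omega^6*9 + omega^5*8 + omega^4*8
Coefficients: 7 + 9 + 8 + 8 = 32

32


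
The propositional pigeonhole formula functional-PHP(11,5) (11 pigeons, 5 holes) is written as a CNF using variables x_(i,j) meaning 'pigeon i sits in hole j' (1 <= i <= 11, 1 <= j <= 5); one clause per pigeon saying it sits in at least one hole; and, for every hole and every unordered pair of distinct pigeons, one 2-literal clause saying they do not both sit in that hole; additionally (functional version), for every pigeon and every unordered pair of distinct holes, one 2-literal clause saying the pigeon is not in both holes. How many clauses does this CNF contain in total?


functional-PHP(11,5): 11 pigeons, 5 holes, 11*5 = 55 variables.
- pigeon clauses: one per pigeon -> 11 clauses
- hole clauses: 5 holes * C(11,2) = 5 * 55 -> 275 clauses
- functional clauses: 11 pigeons * C(5,2) = 11 * 10 -> 110 clauses
Total clauses = 11 + 275 + 110 = 396

396


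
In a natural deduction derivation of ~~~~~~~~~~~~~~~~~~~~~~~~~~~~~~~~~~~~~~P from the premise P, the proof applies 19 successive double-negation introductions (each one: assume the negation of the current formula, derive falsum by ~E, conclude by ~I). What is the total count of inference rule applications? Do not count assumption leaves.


Each double-negation introduction (from C infer ~~C) uses 2 inference nodes: one ~E (C and ~C give falsum) and one ~I (discharge ~C).
19 double negations = 19 * 2 = 38 inference nodes.

38


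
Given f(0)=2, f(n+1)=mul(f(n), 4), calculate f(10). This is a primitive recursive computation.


f(0) = 2
f(1) = mul(f(0), 4) = mul(2, 4) = 8
f(2) = mul(f(1), 4) = mul(8, 4) = 32
f(3) = mul(f(2), 4) = mul(32, 4) = 128
f(4) = mul(f(3), 4) = mul(128, 4) = 512
f(5) = mul(f(4), 4) = mul(512, 4) = 2048
f(6) = mul(f(5), 4) = mul(2048, 4) = 8192
f(7) = mul(f(6), 4) = mul(8192, 4) = 32768
f(8) = mul(f(7), 4) = mul(32768, 4) = 131072
f(9) = mul(f(8), 4) = mul(131072, 4) = 524288
f(10) = mul(f(9), 4) = mul(524288, 4) = 2097152


2097152


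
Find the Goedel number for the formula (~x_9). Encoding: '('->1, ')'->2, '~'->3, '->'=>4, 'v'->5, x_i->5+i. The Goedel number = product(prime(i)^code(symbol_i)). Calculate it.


Formula: (~x_9)
Symbol codes: [1, 3, 14, 2]
Primes: [2, 3, 5, 7]
p_1^1 = 2^1 = 2
p_2^3 = 3^3 = 27
p_3^14 = 5^14 = 6103515625
p_4^2 = 7^2 = 49
Product = 16149902343750

16149902343750


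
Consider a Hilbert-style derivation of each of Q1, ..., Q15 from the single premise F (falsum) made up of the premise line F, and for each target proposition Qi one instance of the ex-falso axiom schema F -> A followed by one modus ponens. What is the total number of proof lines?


Ex falso, line by line:
- 1 premise line (F)
- 15 targets, each needing 1 axiom instance (F -> Qi) + 1 MP = 2 lines: 2 * 15 = 30
Total = 1 + 30 = 31 lines.

31


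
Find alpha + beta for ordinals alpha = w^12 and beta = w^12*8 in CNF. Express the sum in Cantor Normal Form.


Ordinal addition w^12 + w^12*8:
Both terms have the same exponent 12.
w^e*c + w^e*d = w^e*(c+d).
Result = w^12*(1+8) = w^12*9

w^12*9


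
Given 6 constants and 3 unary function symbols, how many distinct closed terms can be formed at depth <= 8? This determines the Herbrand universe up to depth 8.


Herbrand terms by depth:
Depth 0: 6 constants
Depth 1: 18 new terms (running total: 24)
Depth 2: 54 new terms (running total: 78)
Depth 3: 162 new terms (running total: 240)
Depth 4: 486 new terms (running total: 726)
Depth 5: 1458 new terms (running total: 2184)
Depth 6: 4374 new terms (running total: 6558)
Depth 7: 13122 new terms (running total: 19680)
Depth 8: 39366 new terms (running total: 59046)
Total distinct ground terms = 59046

59046


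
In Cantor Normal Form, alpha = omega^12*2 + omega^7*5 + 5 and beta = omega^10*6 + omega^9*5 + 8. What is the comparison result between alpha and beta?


Compare term by term from highest exponent:
alpha = omega^12*2 + omega^7*5 + 5
beta = omega^10*6 + omega^9*5 + 8
Term 1: alpha has omega^12*2, beta has omega^10*6
Term 2: alpha has omega^7*5, beta has omega^9*5
Term 3: alpha has omega^0*5, beta has omega^0*8
Result: alpha > beta

alpha > beta


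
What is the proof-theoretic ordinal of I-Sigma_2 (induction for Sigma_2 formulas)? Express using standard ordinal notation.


The proof-theoretic ordinal of I-Sigma_2 (induction for Sigma_2 formulas) is a standard result in ordinal analysis.
This ordinal is the supremum of order types of primitive recursive well-orderings
that the theory can prove to be well-ordered.
For I-Sigma_2 (induction for Sigma_2 formulas), the proof-theoretic ordinal is omega^(omega^omega).

omega^(omega^omega)


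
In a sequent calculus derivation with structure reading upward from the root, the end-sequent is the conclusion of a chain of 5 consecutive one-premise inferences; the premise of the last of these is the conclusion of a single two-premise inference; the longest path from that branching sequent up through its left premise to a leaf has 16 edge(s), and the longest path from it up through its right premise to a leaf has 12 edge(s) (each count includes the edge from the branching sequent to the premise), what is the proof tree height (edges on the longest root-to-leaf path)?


Longest path through the left premise: 16 edges (measured from the branching sequent)
Longest path through the right premise: 12 edges
Height of the subtree rooted at the branching sequent: max(16, 12) = 16
The branching sequent sits 5 edges above the root (the chain of one-premise inferences), so height = 16 + 5 = 21

21


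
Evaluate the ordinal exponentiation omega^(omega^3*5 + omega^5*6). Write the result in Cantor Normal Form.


omega^(omega^3*5 + omega^5*6):
In ordinal addition a term is absorbed by a following term of strictly larger exponent: 3 < 5, so omega^3*5 + omega^5*6 = omega^5*6.
omega raised to a CNF ordinal is a single CNF term: Result = omega^(omega^5*6)

omega^(omega^5*6)


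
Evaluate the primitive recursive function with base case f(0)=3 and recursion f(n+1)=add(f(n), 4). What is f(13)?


f(0) = 3
f(1) = add(f(0), 4) = add(3, 4) = 7
f(2) = add(f(1), 4) = add(7, 4) = 11
f(3) = add(f(2), 4) = add(11, 4) = 15
f(4) = add(f(3), 4) = add(15, 4) = 19
f(5) = add(f(4), 4) = add(19, 4) = 23
f(6) = add(f(5), 4) = add(23, 4) = 27
f(7) = add(f(6), 4) = add(27, 4) = 31
f(8) = add(f(7), 4) = add(31, 4) = 35
f(9) = add(f(8), 4) = add(35, 4) = 39
f(10) = add(f(9), 4) = add(39, 4) = 43
f(11) = add(f(10), 4) = add(43, 4) = 47
f(12) = add(f(11), 4) = add(47, 4) = 51
f(13) = add(f(12), 4) = add(51, 4) = 55


55


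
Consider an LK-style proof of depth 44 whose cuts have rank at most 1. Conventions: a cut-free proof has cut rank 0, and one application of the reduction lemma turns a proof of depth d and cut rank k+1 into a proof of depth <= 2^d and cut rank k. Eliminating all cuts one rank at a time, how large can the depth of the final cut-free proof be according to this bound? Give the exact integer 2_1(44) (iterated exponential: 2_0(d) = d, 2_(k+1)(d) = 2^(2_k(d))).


Each rank reduction sends depth d to at most 2^d; cut rank r needs r reductions.
2_0(44) = 44
2_1(44) = 2^44 = 17592186044416
Cut-free depth bound = 17592186044416

17592186044416


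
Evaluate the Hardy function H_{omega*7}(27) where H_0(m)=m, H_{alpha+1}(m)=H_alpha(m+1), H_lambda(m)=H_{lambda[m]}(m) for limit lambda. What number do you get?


H_{omega*7}(27):
For the Hardy hierarchy, H_{omega*k}(n) = 2^k * n.
2^7 = 128.
128 * 27 = 3456

3456


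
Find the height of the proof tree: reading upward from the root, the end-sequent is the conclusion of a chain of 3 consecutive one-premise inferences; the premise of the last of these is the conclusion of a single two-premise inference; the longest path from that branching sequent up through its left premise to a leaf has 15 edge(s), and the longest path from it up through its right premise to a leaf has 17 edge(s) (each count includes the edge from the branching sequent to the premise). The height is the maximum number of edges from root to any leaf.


Longest path through the left premise: 15 edges (measured from the branching sequent)
Longest path through the right premise: 17 edges
Height of the subtree rooted at the branching sequent: max(15, 17) = 17
The branching sequent sits 3 edges above the root (the chain of one-premise inferences), so height = 17 + 3 = 20

20


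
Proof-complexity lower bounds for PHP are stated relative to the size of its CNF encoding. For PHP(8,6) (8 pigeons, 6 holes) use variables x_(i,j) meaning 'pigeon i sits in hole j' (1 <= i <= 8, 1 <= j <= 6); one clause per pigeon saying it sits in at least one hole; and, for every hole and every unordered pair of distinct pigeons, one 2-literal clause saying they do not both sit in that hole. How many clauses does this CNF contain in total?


PHP(8,6): 8 pigeons, 6 holes, 8*6 = 48 variables.
- pigeon clauses: one per pigeon -> 8 clauses
- hole clauses: 6 holes * C(8,2) = 6 * 28 -> 168 clauses
Total clauses = 8 + 168 = 176

176


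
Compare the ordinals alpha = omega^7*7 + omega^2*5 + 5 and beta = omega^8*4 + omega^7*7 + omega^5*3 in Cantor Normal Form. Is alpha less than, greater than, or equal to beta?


Compare term by term from highest exponent:
alpha = omega^7*7 + omega^2*5 + 5
beta = omega^8*4 + omega^7*7 + omega^5*3
Term 1: alpha has omega^7*7, beta has omega^8*4
Term 2: alpha has omega^2*5, beta has omega^7*7
Term 3: alpha has omega^0*5, beta has omega^5*3
Result: alpha < beta

alpha < beta


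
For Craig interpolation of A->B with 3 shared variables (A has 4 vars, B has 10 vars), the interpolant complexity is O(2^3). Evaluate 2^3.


Shared atoms = 3
Craig interpolant size bound = 2^3
= 8

8


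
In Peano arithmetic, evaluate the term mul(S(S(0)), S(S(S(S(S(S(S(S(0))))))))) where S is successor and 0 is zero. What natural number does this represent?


mul(S^2(0), S^8(0)):
S^2(0) = 2
S^8(0) = 8
2 * 8 = 16

16


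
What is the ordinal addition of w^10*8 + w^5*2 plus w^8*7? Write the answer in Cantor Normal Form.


Ordinal addition (w^10*8 + w^5*2) + w^8*7:
alpha's leading term has exponent 10 > beta's exponent 8, so it survives.
alpha's tail term has exponent 5 < beta's exponent 8, so it is absorbed by beta.
In ordinal addition, any term followed by a strictly larger-exponent term is absorbed.
Result = w^10*8 + w^8*7

w^10*8 + w^8*7


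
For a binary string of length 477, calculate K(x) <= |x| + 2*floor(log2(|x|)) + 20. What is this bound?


floor(log2(477)) = 8
2 * 8 = 16
K(x) <= 477 + 16 + 20 = 513

513


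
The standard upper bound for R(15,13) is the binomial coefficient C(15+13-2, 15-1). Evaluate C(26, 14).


R(15,13) <= C(15+13-2, 15-1) = C(26, 14)
C(26, 14) = 26! / (14! * 12!)
= 9657700

9657700


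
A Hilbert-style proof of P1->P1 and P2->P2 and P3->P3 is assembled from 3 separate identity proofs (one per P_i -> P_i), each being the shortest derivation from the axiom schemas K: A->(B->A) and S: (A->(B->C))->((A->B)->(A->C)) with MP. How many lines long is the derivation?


The shortest proof of A->A from K and S in the Hilbert calculus has exactly 5 lines:
(1) K instance A->((A->A)->A), (2) S instance, (3) MP on 1,2, (4) K instance A->(A->A), (5) MP on 3,4.
For 3 independent identities: 3 * 5 = 15 lines total.

15


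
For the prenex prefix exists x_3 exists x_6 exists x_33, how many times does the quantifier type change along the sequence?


Walk the prefix and count type changes:
  position 1: exists -> exists
  position 2: exists -> exists
Total alternations = 0

0


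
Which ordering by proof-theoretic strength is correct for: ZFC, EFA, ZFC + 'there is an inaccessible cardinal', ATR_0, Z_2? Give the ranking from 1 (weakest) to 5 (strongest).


Ordering by consistency strength:
1. EFA
2. ATR_0
3. Z_2
4. ZFC
5. ZFC + 'there is an inaccessible cardinal'


ZFC=4, EFA=1, ZFC + 'there is an inaccessible cardinal'=5, ATR_0=2, Z_2=3


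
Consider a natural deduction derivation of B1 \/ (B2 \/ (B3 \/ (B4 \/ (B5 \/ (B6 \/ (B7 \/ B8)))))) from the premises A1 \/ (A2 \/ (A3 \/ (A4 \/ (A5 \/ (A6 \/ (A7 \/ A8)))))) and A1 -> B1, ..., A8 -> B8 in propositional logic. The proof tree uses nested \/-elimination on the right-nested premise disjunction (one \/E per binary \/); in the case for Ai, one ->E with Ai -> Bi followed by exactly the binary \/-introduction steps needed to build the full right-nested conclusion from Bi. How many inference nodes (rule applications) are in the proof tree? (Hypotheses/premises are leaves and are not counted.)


Constructive dilemma with 8 branches, all disjunctions right-nested:
- \/E: the premise has 7 binary \/, each eliminated once: 7 nodes.
- ->E: one per case (Ai with Ai -> Bi gives Bi): 8 nodes.
- \/I: in case i < n, Bi needs 1 step to form Bi \/ (B(i+1) \/ ...) and then i-1 steps to prepend B(i-1), ..., B1, i.e. i steps; in case i = n, B8 needs 7 prepend steps.
  \/I total = (1 + 2 + ... + 7) + 7 = 28 + 7 = 35 nodes.
Total = 7 + 8 + 35 = 50

50


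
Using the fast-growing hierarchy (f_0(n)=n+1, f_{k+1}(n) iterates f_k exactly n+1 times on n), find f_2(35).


f_2(35) = f_1^36(35)
f_1(m) = 2m + 1.
Iterating: f_1^k(n) = 2^k*(n+1) - 1.
f_2(35) = 2^36*(35+1) - 1 = 68719476736*36 - 1 = 2473901162495

2473901162495


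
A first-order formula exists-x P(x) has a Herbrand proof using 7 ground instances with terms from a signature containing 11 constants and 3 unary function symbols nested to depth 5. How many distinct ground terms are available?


Herbrand terms by depth:
Depth 0: 11 constants
Depth 1: 33 new terms (running total: 44)
Depth 2: 99 new terms (running total: 143)
Depth 3: 297 new terms (running total: 440)
Depth 4: 891 new terms (running total: 1331)
Depth 5: 2673 new terms (running total: 4004)
Total distinct ground terms = 4004

4004


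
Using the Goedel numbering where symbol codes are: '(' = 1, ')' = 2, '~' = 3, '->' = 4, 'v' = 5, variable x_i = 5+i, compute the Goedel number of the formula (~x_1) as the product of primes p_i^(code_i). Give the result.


Formula: (~x_1)
Symbol codes: [1, 3, 6, 2]
Primes: [2, 3, 5, 7]
p_1^1 = 2^1 = 2
p_2^3 = 3^3 = 27
p_3^6 = 5^6 = 15625
p_4^2 = 7^2 = 49
Product = 41343750

41343750


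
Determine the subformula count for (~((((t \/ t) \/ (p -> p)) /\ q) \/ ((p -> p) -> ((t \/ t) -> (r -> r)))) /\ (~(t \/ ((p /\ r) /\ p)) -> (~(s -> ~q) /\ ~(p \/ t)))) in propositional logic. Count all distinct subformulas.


Formula: (~((((t \/ t) \/ (p -> p)) /\ q) \/ ((p -> p) -> ((t \/ t) -> (r -> r)))) /\ (~(t \/ ((p /\ r) /\ p)) -> (~(s -> ~q) /\ ~(p \/ t))))
Subformulas found:
  1. r
  2. q
  3. s
  4. t
  5. p
  6. ~q
  7. (t \/ t)
  8. (p /\ r)
  9. (p \/ t)
  10. (r -> r)
  11. (p -> p)
  12. ~(p \/ t)
  13. (s -> ~q)
  14. ~(s -> ~q)
  15. ((p /\ r) /\ p)
  16. (t \/ ((p /\ r) /\ p))
  17. ((t \/ t) \/ (p -> p))
  18. ((t \/ t) -> (r -> r))
  19. ~(t \/ ((p /\ r) /\ p))
  20. (~(s -> ~q) /\ ~(p \/ t))
  21. (((t \/ t) \/ (p -> p)) /\ q)
  22. ((p -> p) -> ((t \/ t) -> (r -> r)))
  23. (~(t \/ ((p /\ r) /\ p)) -> (~(s -> ~q) /\ ~(p \/ t)))
  24. ((((t \/ t) \/ (p -> p)) /\ q) \/ ((p -> p) -> ((t \/ t) -> (r -> r))))
  25. ~((((t \/ t) \/ (p -> p)) /\ q) \/ ((p -> p) -> ((t \/ t) -> (r -> r))))
  26. (~((((t \/ t) \/ (p -> p)) /\ q) \/ ((p -> p) -> ((t \/ t) -> (r -> r)))) /\ (~(t \/ ((p /\ r) /\ p)) -> (~(s -> ~q) /\ ~(p \/ t))))
Total distinct subformulas = 26

26


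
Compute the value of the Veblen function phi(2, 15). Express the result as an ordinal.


phi(2, 15):
phi(2, beta) = zeta_beta (the beta-th zeta number, fixed point of epsilon).
phi(2, 15) = zeta_15

zeta_15


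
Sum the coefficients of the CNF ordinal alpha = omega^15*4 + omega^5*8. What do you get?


CNF: omega^15*4 + omega^5*8
Coefficients: 4 + 8 = 12

12


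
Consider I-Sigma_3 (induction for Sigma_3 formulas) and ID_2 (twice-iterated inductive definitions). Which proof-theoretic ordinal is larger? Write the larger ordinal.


Proof-theoretic ordinal of I-Sigma_3 (induction for Sigma_3 formulas): omega^(omega^(omega^omega))
Proof-theoretic ordinal of ID_2 (twice-iterated inductive definitions): psi_0(epsilon_{Omega_2+1})
Comparing: omega^(omega^(omega^omega)) < psi_0(epsilon_{Omega_2+1}).
The larger ordinal is psi_0(epsilon_{Omega_2+1}) (from ID_2 (twice-iterated inductive definitions)).

psi_0(epsilon_{Omega_2+1})


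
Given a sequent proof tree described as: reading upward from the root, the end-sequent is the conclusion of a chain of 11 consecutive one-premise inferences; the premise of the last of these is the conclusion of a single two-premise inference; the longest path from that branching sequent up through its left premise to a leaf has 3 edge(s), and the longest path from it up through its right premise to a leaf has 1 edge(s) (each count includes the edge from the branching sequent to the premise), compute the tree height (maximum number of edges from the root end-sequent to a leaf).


Longest path through the left premise: 3 edges (measured from the branching sequent)
Longest path through the right premise: 1 edges
Height of the subtree rooted at the branching sequent: max(3, 1) = 3
The branching sequent sits 11 edges above the root (the chain of one-premise inferences), so height = 3 + 11 = 14

14


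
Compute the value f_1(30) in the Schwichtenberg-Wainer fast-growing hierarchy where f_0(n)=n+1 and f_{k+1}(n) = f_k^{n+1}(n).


f_1(30) = f_0^31(30)
f_0 adds 1 each time, applied 31 times.
f_1(30) = 30 + 31 = 61

61


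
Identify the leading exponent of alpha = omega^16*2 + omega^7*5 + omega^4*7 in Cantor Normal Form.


CNF: omega^16*2 + omega^7*5 + omega^4*7
The leading term is omega^16*2, which has exponent 16.

16


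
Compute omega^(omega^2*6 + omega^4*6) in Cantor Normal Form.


omega^(omega^2*6 + omega^4*6):
In ordinal addition a term is absorbed by a following term of strictly larger exponent: 2 < 4, so omega^2*6 + omega^4*6 = omega^4*6.
omega raised to a CNF ordinal is a single CNF term: Result = omega^(omega^4*6)

omega^(omega^4*6)


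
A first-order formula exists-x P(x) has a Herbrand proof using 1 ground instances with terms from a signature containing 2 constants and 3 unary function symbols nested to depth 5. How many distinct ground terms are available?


Herbrand terms by depth:
Depth 0: 2 constants
Depth 1: 6 new terms (running total: 8)
Depth 2: 18 new terms (running total: 26)
Depth 3: 54 new terms (running total: 80)
Depth 4: 162 new terms (running total: 242)
Depth 5: 486 new terms (running total: 728)
Total distinct ground terms = 728

728


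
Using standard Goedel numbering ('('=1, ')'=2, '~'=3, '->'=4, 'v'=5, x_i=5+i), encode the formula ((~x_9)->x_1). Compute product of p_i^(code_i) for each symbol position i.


Formula: ((~x_9)->x_1)
Symbol codes: [1, 1, 3, 14, 2, 4, 6, 2]
Primes: [2, 3, 5, 7, 11, 13, 17, 19]
p_1^1 = 2^1 = 2
p_2^1 = 3^1 = 3
p_3^3 = 5^3 = 125
p_4^14 = 7^14 = 678223072849
p_5^2 = 11^2 = 121
p_6^4 = 13^4 = 28561
p_7^6 = 17^6 = 24137569
p_8^2 = 19^2 = 361
Product = 15317692021058312196375555240750

15317692021058312196375555240750


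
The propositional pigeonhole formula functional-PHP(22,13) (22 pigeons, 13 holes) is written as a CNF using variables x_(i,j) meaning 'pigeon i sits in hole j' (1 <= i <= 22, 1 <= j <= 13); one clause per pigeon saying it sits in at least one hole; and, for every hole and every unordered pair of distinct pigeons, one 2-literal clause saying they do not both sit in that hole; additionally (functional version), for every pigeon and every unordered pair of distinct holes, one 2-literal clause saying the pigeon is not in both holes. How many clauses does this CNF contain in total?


functional-PHP(22,13): 22 pigeons, 13 holes, 22*13 = 286 variables.
- pigeon clauses: one per pigeon -> 22 clauses
- hole clauses: 13 holes * C(22,2) = 13 * 231 -> 3003 clauses
- functional clauses: 22 pigeons * C(13,2) = 22 * 78 -> 1716 clauses
Total clauses = 22 + 3003 + 1716 = 4741

4741


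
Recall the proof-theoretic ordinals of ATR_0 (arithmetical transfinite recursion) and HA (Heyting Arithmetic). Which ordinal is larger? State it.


Proof-theoretic ordinal of ATR_0 (arithmetical transfinite recursion): Gamma_0
Proof-theoretic ordinal of HA (Heyting Arithmetic): epsilon_0
Comparing: epsilon_0 < Gamma_0.
The larger ordinal is Gamma_0 (from ATR_0 (arithmetical transfinite recursion)).

Gamma_0


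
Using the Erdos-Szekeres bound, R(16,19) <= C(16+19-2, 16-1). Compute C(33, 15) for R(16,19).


R(16,19) <= C(16+19-2, 16-1) = C(33, 15)
C(33, 15) = 33! / (15! * 18!)
= 1037158320

1037158320


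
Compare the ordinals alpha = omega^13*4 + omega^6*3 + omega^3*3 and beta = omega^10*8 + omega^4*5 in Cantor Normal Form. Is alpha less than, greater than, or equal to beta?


Compare term by term from highest exponent:
alpha = omega^13*4 + omega^6*3 + omega^3*3
beta = omega^10*8 + omega^4*5
Term 1: alpha has omega^13*4, beta has omega^10*8
Term 2: alpha has omega^6*3, beta has omega^4*5
Term 3: alpha has omega^3*3, beta has omega^0*0
Result: alpha > beta

alpha > beta


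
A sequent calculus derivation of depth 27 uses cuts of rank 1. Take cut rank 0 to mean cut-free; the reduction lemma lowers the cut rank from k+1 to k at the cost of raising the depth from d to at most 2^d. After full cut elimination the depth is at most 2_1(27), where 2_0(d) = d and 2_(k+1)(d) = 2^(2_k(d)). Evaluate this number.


Each rank reduction sends depth d to at most 2^d; cut rank r needs r reductions.
2_0(27) = 27
2_1(27) = 2^27 = 134217728
Cut-free depth bound = 134217728

134217728


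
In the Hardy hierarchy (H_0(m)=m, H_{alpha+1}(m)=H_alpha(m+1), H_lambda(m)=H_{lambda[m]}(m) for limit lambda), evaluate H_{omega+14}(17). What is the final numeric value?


H_{omega+14}(17):
Unwind the 14 successor steps: H_{omega+14}(17) = H_omega(17+14) = H_omega(31).
H_omega(m) = H_m(m) = m + m = 2m.
Result = 2 * 31 = 62

62


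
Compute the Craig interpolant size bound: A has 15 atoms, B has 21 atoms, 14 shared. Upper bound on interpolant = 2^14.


Shared atoms = 14
Craig interpolant size bound = 2^14
= 16384

16384


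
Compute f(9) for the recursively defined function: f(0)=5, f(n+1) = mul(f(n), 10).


f(0) = 5
f(1) = mul(f(0), 10) = mul(5, 10) = 50
f(2) = mul(f(1), 10) = mul(50, 10) = 500
f(3) = mul(f(2), 10) = mul(500, 10) = 5000
f(4) = mul(f(3), 10) = mul(5000, 10) = 50000
f(5) = mul(f(4), 10) = mul(50000, 10) = 500000
f(6) = mul(f(5), 10) = mul(500000, 10) = 5000000
f(7) = mul(f(6), 10) = mul(5000000, 10) = 50000000
f(8) = mul(f(7), 10) = mul(50000000, 10) = 500000000
f(9) = mul(f(8), 10) = mul(500000000, 10) = 5000000000


5000000000


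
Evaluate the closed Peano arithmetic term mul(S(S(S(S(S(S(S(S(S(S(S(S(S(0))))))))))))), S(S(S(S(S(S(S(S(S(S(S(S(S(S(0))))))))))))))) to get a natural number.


mul(S^13(0), S^14(0)):
S^13(0) = 13
S^14(0) = 14
13 * 14 = 182

182


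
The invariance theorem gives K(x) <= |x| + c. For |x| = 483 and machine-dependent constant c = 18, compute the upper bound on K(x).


K(x) <= |x| + c = 483 + 18 = 501

501


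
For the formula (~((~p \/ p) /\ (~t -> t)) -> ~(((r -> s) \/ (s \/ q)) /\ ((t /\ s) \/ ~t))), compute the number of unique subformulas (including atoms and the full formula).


Formula: (~((~p \/ p) /\ (~t -> t)) -> ~(((r -> s) \/ (s \/ q)) /\ ((t /\ s) \/ ~t)))
Subformulas found:
  1. r
  2. q
  3. s
  4. t
  5. p
  6. ~t
  7. ~p
  8. (t /\ s)
  9. (s \/ q)
  10. (r -> s)
  11. (~t -> t)
  12. (~p \/ p)
  13. ((t /\ s) \/ ~t)
  14. ((r -> s) \/ (s \/ q))
  15. ((~p \/ p) /\ (~t -> t))
  16. ~((~p \/ p) /\ (~t -> t))
  17. (((r -> s) \/ (s \/ q)) /\ ((t /\ s) \/ ~t))
  18. ~(((r -> s) \/ (s \/ q)) /\ ((t /\ s) \/ ~t))
  19. (~((~p \/ p) /\ (~t -> t)) -> ~(((r -> s) \/ (s \/ q)) /\ ((t /\ s) \/ ~t)))
Total distinct subformulas = 19

19


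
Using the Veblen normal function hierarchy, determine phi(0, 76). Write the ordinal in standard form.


phi(0, 76):
phi(0, beta) = omega^beta by definition.
phi(0, 76) = omega^76

omega^76


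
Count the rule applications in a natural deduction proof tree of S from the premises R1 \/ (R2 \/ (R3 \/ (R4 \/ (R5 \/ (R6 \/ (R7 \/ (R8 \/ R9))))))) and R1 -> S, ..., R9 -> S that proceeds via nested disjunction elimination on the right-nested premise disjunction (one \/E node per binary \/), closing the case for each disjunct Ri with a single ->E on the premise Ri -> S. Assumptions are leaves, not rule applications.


The premise R1 \/ (R2 \/ (R3 \/ (R4 \/ (R5 \/ (R6 \/ (R7 \/ (R8 \/ R9))))))) contains 9 disjuncts, hence 8 binary \/ connectives.
- Each binary \/ is eliminated once: 8 \/E nodes.
- Each of the 9 cases Ri derives S by one ->E with Ri -> S: 9 ->E nodes.
Total = 8 + 9 = 17

17


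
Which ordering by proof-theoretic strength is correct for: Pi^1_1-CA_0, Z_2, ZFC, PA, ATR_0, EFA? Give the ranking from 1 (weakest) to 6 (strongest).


Ordering by consistency strength:
1. EFA
2. PA
3. ATR_0
4. Pi^1_1-CA_0
5. Z_2
6. ZFC


Pi^1_1-CA_0=4, Z_2=5, ZFC=6, PA=2, ATR_0=3, EFA=1


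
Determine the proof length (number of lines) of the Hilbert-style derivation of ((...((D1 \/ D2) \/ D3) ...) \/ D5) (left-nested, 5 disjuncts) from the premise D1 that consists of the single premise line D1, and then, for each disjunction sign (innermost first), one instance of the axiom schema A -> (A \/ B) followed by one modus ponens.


Building the left-nested 5-ary disjunction from D1:
- 1 premise line (D1)
- 5 disjuncts means 4 disjunction signs; each needs 1 axiom instance + 1 MP = 2 lines: 2 * 4 = 8
Total = 1 + 8 = 9 lines.

9


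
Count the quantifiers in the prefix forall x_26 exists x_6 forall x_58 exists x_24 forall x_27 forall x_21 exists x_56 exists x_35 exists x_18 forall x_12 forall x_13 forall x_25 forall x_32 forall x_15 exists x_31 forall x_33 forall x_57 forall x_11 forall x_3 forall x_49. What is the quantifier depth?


Quantifier prefix has 20 quantifier symbols.
Quantifier depth = 20

20


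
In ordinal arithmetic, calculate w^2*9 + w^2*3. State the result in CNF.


Ordinal addition w^2*9 + w^2*3:
Both terms have the same exponent 2.
w^e*c + w^e*d = w^e*(c+d).
Result = w^2*(9+3) = w^2*12

w^2*12


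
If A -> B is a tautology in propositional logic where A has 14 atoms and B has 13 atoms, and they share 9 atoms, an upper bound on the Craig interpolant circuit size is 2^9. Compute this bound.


Shared atoms = 9
Craig interpolant size bound = 2^9
= 512

512


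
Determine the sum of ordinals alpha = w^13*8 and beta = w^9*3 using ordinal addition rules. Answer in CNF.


Ordinal addition w^13*8 + w^9*3:
Leading exponent of alpha (13) > leading exponent of beta (9).
Since alpha's term has higher exponent than beta's leading term,
the sum is simply alpha followed by beta.
Result = w^13*8 + w^9*3

w^13*8 + w^9*3


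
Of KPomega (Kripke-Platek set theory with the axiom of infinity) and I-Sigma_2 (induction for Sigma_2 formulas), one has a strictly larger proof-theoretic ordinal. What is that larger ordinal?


Proof-theoretic ordinal of KPomega (Kripke-Platek set theory with the axiom of infinity): psi_0(epsilon_{Omega+1})
Proof-theoretic ordinal of I-Sigma_2 (induction for Sigma_2 formulas): omega^(omega^omega)
Comparing: omega^(omega^omega) < psi_0(epsilon_{Omega+1}).
The larger ordinal is psi_0(epsilon_{Omega+1}) (from KPomega (Kripke-Platek set theory with the axiom of infinity)).

psi_0(epsilon_{Omega+1})


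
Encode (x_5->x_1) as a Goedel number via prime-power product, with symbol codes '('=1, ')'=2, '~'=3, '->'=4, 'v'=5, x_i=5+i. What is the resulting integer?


Formula: (x_5->x_1)
Symbol codes: [1, 10, 4, 6, 2]
Primes: [2, 3, 5, 7, 11]
p_1^1 = 2^1 = 2
p_2^10 = 3^10 = 59049
p_3^4 = 5^4 = 625
p_4^6 = 7^6 = 117649
p_5^2 = 11^2 = 121
Product = 1050742189901250

1050742189901250


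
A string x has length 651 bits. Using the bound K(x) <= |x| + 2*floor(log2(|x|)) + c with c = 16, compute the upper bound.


floor(log2(651)) = 9
2 * 9 = 18
K(x) <= 651 + 18 + 16 = 685

685


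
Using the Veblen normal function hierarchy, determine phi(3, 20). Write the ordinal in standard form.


phi(3, 20):
phi(3, beta) = eta_beta (the beta-th eta number, fixed point of zeta).
phi(3, 20) = eta_20

eta_20


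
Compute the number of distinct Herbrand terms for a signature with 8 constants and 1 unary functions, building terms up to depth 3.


Herbrand terms by depth:
Depth 0: 8 constants
Depth 1: 8 new terms (running total: 16)
Depth 2: 8 new terms (running total: 24)
Depth 3: 8 new terms (running total: 32)
Total distinct ground terms = 32

32


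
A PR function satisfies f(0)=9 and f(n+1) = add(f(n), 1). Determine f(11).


f(0) = 9
f(1) = add(f(0), 1) = add(9, 1) = 10
f(2) = add(f(1), 1) = add(10, 1) = 11
f(3) = add(f(2), 1) = add(11, 1) = 12
f(4) = add(f(3), 1) = add(12, 1) = 13
f(5) = add(f(4), 1) = add(13, 1) = 14
f(6) = add(f(5), 1) = add(14, 1) = 15
f(7) = add(f(6), 1) = add(15, 1) = 16
f(8) = add(f(7), 1) = add(16, 1) = 17
f(9) = add(f(8), 1) = add(17, 1) = 18
f(10) = add(f(9), 1) = add(18, 1) = 19
f(11) = add(f(10), 1) = add(19, 1) = 20


20


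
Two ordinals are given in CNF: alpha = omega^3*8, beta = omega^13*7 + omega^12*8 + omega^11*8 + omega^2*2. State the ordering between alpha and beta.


Compare term by term from highest exponent:
alpha = omega^3*8
beta = omega^13*7 + omega^12*8 + omega^11*8 + omega^2*2
Term 1: alpha has omega^3*8, beta has omega^13*7
Term 2: alpha has omega^0*0, beta has omega^12*8
Term 3: alpha has omega^0*0, beta has omega^11*8
Term 4: alpha has omega^0*0, beta has omega^2*2
Result: alpha < beta

alpha < beta


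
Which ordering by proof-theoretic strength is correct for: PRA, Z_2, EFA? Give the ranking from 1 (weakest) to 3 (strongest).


Ordering by consistency strength:
1. EFA
2. PRA
3. Z_2


PRA=2, Z_2=3, EFA=1


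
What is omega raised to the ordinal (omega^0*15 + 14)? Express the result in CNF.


omega^(omega^0*15 + 14):
omega^0 = 1, so the exponent is 15 + 14 = 29 (finite ordinal addition).
Result = omega^29, already a single CNF term.

omega^29


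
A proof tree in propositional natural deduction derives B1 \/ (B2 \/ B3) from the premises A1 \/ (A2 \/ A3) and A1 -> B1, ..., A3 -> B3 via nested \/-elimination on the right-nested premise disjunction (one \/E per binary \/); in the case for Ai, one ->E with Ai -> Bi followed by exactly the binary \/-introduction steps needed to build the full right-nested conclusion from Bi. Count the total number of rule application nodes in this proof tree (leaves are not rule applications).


Constructive dilemma with 3 branches, all disjunctions right-nested:
- \/E: the premise has 2 binary \/, each eliminated once: 2 nodes.
- ->E: one per case (Ai with Ai -> Bi gives Bi): 3 nodes.
- \/I: in case i < n, Bi needs 1 step to form Bi \/ (B(i+1) \/ ...) and then i-1 steps to prepend B(i-1), ..., B1, i.e. i steps; in case i = n, B3 needs 2 prepend steps.
  \/I total = (1 + 2 + ... + 2) + 2 = 3 + 2 = 5 nodes.
Total = 2 + 3 + 5 = 10

10


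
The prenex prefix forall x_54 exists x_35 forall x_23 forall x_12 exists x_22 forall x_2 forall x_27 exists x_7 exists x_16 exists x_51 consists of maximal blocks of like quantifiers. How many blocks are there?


Alternations = 5.
Blocks = alternations + 1 = 6

6


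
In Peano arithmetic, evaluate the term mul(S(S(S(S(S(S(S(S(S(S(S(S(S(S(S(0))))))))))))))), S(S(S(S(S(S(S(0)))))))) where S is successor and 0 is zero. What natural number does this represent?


mul(S^15(0), S^7(0)):
S^15(0) = 15
S^7(0) = 7
15 * 7 = 105

105


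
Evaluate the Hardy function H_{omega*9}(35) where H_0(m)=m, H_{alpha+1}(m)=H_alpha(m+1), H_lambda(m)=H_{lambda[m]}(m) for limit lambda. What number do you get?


H_{omega*9}(35):
For the Hardy hierarchy, H_{omega*k}(n) = 2^k * n.
2^9 = 512.
512 * 35 = 17920

17920


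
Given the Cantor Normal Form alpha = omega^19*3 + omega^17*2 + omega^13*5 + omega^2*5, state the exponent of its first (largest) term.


CNF: omega^19*3 + omega^17*2 + omega^13*5 + omega^2*5
The leading term is omega^19*3, which has exponent 19.

19


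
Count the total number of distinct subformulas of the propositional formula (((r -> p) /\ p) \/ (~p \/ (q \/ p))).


Formula: (((r -> p) /\ p) \/ (~p \/ (q \/ p)))
Subformulas found:
  1. q
  2. r
  3. p
  4. ~p
  5. (q \/ p)
  6. (r -> p)
  7. ((r -> p) /\ p)
  8. (~p \/ (q \/ p))
  9. (((r -> p) /\ p) \/ (~p \/ (q \/ p)))
Total distinct subformulas = 9

9


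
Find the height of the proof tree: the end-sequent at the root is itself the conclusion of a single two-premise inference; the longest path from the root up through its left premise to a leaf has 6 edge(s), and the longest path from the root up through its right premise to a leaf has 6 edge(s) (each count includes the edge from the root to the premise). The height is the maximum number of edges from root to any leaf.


Longest path through the left premise: 6 edges (measured from the branching sequent)
Longest path through the right premise: 6 edges
Height of the subtree rooted at the branching sequent: max(6, 6) = 6
The branching sequent is the root itself.
Total height = 6

6


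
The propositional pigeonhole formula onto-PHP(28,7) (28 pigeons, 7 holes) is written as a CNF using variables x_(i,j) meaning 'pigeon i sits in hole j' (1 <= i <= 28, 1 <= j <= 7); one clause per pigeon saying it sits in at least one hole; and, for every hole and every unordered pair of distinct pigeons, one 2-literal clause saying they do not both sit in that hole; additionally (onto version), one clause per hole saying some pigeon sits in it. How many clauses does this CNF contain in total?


onto-PHP(28,7): 28 pigeons, 7 holes, 28*7 = 196 variables.
- pigeon clauses: one per pigeon -> 28 clauses
- hole clauses: 7 holes * C(28,2) = 7 * 378 -> 2646 clauses
- onto clauses: one per hole -> 7 clauses
Total clauses = 28 + 2646 + 7 = 2681

2681


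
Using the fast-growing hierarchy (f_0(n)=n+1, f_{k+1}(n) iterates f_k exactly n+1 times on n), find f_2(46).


f_2(46) = f_1^47(46)
f_1(m) = 2m + 1.
Iterating: f_1^k(n) = 2^k*(n+1) - 1.
f_2(46) = 2^47*(46+1) - 1 = 140737488355328*47 - 1 = 6614661952700415

6614661952700415


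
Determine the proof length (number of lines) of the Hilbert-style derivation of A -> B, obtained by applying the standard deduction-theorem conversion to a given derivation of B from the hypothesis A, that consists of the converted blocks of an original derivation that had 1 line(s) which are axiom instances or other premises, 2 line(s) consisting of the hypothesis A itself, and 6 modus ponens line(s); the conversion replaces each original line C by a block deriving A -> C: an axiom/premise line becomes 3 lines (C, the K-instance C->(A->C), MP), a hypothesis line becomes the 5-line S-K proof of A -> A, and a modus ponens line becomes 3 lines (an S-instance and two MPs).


Deduction-theorem conversion, block by block:
- 1 axiom/premise lines -> 3 lines each = 3
- 2 hypothesis lines -> 5 lines each (identity proof A->A) = 10
- 6 MP lines -> 3 lines each (S-instance, MP, MP) = 18
Total = 3 + 10 + 18 = 31 lines.

31


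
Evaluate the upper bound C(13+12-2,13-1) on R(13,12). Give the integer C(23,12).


R(13,12) <= C(13+12-2, 13-1) = C(23, 12)
C(23, 12) = 23! / (12! * 11!)
= 1352078

1352078


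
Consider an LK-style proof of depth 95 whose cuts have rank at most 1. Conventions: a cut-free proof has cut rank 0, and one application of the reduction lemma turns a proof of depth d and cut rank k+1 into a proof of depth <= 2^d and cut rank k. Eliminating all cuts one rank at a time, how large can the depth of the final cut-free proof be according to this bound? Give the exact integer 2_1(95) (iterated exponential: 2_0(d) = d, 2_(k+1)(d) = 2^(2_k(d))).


Each rank reduction sends depth d to at most 2^d; cut rank r needs r reductions.
2_0(95) = 95
2_1(95) = 2^95 = 39614081257132168796771975168
Cut-free depth bound = 39614081257132168796771975168

39614081257132168796771975168
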